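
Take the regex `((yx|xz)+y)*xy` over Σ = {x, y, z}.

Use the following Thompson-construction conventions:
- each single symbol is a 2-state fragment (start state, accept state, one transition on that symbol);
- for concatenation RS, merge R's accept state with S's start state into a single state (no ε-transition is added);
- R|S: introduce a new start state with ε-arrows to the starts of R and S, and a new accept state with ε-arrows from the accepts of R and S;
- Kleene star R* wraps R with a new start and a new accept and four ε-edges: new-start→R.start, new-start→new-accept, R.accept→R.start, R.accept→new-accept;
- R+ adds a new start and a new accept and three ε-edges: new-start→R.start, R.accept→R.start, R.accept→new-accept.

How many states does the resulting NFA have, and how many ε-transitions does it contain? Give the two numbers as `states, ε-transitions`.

15, 11

Building bottom-up:
Each of the 7 symbol leaves contributes 2 states and 0 ε-transitions.
  yx : 3 states, 0 ε-transitions
  xz : 3 states, 0 ε-transitions
  yx|xz : 8 states, 4 ε-transitions
  (yx|xz)+ : 10 states, 7 ε-transitions
  (yx|xz)+y : 11 states, 7 ε-transitions
  ((yx|xz)+y)* : 13 states, 11 ε-transitions
  ((yx|xz)+y)*xy : 15 states, 11 ε-transitions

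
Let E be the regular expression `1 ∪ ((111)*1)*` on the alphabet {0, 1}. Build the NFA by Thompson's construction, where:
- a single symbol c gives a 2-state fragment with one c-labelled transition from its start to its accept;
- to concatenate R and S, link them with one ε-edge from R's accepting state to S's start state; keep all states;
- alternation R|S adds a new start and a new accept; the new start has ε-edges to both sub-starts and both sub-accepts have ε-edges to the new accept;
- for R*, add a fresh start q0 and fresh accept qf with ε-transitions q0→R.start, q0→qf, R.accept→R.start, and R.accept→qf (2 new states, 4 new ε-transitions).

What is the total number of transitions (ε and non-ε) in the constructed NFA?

20

Recursing over subexpressions:
Each of the 5 symbol leaves contributes 1 transition (1 symbol, 0 ε).
  111 — 5 transitions (3 symbol, 2 ε)
  (111)* — 9 transitions (3 symbol, 6 ε)
  (111)*1 — 11 transitions (4 symbol, 7 ε)
  ((111)*1)* — 15 transitions (4 symbol, 11 ε)
  1 ∪ ((111)*1)* — 20 transitions (5 symbol, 15 ε)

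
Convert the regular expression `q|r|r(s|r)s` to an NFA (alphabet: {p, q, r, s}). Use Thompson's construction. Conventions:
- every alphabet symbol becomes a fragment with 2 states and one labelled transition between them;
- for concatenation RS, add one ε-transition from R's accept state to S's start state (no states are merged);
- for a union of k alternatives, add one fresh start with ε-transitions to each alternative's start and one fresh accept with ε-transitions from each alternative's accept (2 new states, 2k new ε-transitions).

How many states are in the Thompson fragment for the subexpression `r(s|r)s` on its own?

Fragment for `r(s|r)s`:
Each of the 4 symbol leaves contributes a 2-state fragment.
  s|r → 6 states
  r(s|r)s → 10 states

10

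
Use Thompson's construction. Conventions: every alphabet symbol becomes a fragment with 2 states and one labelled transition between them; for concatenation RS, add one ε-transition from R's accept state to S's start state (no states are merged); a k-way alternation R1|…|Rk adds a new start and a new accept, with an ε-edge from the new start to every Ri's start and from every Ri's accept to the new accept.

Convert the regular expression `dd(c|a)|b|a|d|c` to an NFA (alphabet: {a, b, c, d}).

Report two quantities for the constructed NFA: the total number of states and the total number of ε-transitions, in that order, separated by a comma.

20, 16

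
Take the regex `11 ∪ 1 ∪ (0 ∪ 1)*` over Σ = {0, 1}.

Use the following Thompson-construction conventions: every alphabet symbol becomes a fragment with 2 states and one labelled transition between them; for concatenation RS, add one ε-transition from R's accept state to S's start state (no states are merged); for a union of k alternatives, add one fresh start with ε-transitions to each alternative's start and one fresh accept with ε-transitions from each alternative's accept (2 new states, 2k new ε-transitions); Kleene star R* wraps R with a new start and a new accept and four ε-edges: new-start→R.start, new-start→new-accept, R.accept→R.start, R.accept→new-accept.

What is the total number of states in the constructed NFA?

16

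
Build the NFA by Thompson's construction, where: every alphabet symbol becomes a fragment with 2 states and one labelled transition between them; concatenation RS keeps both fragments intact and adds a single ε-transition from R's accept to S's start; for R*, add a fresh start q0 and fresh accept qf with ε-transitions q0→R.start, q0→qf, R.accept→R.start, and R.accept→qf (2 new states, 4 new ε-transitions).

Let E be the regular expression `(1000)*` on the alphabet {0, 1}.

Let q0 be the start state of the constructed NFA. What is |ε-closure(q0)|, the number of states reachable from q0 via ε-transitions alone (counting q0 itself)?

Compute the ε-closure size of each fragment's start state recursively; a symbol fragment's start has no outgoing ε-edge, so its closure is just itself (size 1).
  1000 — |closure| equals the left operand's closure size = 1 (its accept is not ε-reachable, so the closure stops there)
  (1000)* — new start has ε-edges to the inner start and to the new accept, so |closure| = 2 + 1 = 3

3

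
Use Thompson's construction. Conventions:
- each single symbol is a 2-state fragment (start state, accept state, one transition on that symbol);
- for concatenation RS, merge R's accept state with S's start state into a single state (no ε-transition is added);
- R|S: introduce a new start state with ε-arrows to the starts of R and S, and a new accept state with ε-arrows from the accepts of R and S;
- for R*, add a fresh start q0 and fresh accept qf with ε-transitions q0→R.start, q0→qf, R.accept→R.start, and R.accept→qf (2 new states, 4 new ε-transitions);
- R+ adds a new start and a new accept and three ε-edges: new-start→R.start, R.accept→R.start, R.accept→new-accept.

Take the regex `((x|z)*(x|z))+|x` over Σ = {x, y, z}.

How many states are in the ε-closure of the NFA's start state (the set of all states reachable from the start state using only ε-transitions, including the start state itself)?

Let C(F) = |ε-closure(F.start)| within fragment F, and note whether F accepts ε. Symbol fragments have C = 1 and do not accept ε. Then:
  x|z : |ε-closure| = 1 + 1 + 1 = 3 (the new accept is not ε-reachable since no branch accepts ε)
  (x|z)* : the star's fresh start ε-reaches both the body's start and the fresh accept: |ε-closure| = 2 + 3 = 5
  x|z : new start ε-reaches every alternative's start; none of them accept ε, so the new accept is not reached: |ε-closure| = 1 + 1 + 1 = 3
  (x|z)*(x|z) : |ε-closure| = 5 + (3−1) = 7 (closure spills across the concat boundary because the left factor accepts ε)
  ((x|z)*(x|z))+ : new start ε-reaches only the body's start; the new accept needs a symbol first: |ε-closure| = 1 + 7 = 8
  ((x|z)*(x|z))+|x : |ε-closure| = 1 + 8 + 1 = 10 (the new accept is not ε-reachable since no branch accepts ε)

10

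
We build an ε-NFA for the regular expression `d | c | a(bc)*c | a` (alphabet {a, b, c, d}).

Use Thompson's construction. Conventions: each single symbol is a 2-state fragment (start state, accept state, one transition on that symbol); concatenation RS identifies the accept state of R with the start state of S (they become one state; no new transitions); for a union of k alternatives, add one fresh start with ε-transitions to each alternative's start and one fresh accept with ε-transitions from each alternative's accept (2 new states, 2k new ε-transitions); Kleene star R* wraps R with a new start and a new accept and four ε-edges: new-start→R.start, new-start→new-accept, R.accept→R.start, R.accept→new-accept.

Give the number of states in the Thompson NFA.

15

Bottom-up over the parse tree:
Each of the 7 symbol leaves contributes a 2-state fragment.
  bc = 3 states
  (bc)* = 5 states
  a(bc)*c = 7 states
  d | c | a(bc)*c | a = 15 states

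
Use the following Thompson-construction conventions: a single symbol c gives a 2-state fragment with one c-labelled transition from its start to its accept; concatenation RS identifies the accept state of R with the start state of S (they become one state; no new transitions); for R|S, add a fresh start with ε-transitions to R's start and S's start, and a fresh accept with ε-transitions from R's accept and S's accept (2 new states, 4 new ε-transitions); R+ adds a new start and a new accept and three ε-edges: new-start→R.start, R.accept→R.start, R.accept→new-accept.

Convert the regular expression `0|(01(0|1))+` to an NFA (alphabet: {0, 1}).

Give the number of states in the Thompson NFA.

Per subexpression:
Each of the 5 symbol leaves contributes a 2-state fragment.
  0|1 = 6 states
  01(0|1) = 8 states
  (01(0|1))+ = 10 states
  0|(01(0|1))+ = 14 states

14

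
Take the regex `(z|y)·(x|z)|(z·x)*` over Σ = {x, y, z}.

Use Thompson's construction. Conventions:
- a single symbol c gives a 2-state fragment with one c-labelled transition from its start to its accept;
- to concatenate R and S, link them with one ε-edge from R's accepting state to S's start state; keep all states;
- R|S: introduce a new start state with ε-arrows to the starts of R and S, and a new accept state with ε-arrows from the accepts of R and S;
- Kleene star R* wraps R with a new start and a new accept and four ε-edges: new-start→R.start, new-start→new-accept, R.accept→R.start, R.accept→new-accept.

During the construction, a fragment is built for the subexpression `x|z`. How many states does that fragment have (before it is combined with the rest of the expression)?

Fragment for `x|z`:
Each of the 2 symbol leaves contributes a 2-state fragment.
  x|z = 6 states

6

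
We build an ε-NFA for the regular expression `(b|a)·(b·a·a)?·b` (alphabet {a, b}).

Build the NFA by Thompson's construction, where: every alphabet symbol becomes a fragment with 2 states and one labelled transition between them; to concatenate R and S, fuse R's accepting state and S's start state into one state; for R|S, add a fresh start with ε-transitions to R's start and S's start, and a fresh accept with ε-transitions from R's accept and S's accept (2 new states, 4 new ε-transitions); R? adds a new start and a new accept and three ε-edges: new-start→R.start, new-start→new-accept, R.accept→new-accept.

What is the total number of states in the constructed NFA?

12

By structural recursion:
Each of the 6 symbol leaves contributes a 2-state fragment.
  b|a : 6 states
  b·a·a : 4 states
  (b·a·a)? : 6 states
  (b|a)·(b·a·a)?·b : 12 states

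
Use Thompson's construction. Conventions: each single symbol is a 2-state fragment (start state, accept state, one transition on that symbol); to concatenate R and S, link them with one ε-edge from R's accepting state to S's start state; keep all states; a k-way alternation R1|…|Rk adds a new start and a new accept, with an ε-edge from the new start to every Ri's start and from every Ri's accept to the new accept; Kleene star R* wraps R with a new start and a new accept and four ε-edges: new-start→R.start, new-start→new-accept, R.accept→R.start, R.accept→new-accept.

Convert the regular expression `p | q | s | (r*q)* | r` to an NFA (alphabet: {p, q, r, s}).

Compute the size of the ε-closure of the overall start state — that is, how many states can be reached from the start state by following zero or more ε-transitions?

12

Compute the ε-closure size of each fragment's start state recursively; a symbol fragment's start has no outgoing ε-edge, so its closure is just itself (size 1).
  r* : the star's fresh start ε-reaches both the body's start and the fresh accept: |closure| = 2 + 1 = 3
  r*q : |closure| = 3 + 1 = 4 (closure spills across the concat boundary because the left factor accepts ε)
  (r*q)* : the star's fresh start ε-reaches both the body's start and the fresh accept: |closure| = 2 + 4 = 6
  p | q | s | (r*q)* | r : |closure| = 1 (new start) + (1 + 1 + 1 + 6 + 1) + 1 (new accept, since some branch ε-reaches its own accept) = 12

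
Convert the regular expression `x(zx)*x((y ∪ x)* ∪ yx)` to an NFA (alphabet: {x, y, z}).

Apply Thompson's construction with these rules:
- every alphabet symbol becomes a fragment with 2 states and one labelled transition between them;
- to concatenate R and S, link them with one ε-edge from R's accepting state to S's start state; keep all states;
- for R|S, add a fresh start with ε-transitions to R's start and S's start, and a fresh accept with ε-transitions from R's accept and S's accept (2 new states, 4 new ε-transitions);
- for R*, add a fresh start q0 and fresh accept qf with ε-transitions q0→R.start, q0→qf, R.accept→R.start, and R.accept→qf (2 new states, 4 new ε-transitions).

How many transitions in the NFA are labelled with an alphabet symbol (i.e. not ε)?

Bottom-up over the parse tree:
Each of the 8 symbol leaves contributes exactly 1 symbol transition.
  zx → 2 symbol transitions
  (zx)* → 2 symbol transitions
  y ∪ x → 2 symbol transitions
  (y ∪ x)* → 2 symbol transitions
  yx → 2 symbol transitions
  (y ∪ x)* ∪ yx → 4 symbol transitions
  x(zx)*x((y ∪ x)* ∪ yx) → 8 symbol transitions

8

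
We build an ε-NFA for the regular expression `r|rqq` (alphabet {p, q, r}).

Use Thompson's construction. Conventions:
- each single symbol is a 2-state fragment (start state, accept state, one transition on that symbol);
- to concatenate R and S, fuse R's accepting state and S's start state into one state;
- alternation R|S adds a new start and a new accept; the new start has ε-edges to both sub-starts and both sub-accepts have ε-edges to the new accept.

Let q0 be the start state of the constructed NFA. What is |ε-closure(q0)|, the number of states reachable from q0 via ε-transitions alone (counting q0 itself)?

Let C(F) = |ε-closure(F.start)| within fragment F, and note whether F accepts ε. Symbol fragments have C = 1 and do not accept ε. Then:
  rqq : same as the first factor's closure: C = 1
  r|rqq : C = 1 + 1 + 1 = 3 (the new accept is not ε-reachable since no branch accepts ε)

3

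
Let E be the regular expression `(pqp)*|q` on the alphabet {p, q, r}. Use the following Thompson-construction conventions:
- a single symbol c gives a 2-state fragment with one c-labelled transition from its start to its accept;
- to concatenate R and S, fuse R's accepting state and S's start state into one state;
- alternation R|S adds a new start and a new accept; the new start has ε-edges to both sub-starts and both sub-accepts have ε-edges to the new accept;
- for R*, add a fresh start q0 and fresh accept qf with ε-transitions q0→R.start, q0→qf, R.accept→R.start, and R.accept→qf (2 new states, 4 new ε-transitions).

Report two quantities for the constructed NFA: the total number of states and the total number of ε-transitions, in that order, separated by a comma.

Bottom-up over the parse tree:
Each of the 4 symbol leaves contributes 2 states and 0 ε-transitions.
  pqp = 4 states, 0 ε-transitions
  (pqp)* = 6 states, 4 ε-transitions
  (pqp)*|q = 10 states, 8 ε-transitions

10, 8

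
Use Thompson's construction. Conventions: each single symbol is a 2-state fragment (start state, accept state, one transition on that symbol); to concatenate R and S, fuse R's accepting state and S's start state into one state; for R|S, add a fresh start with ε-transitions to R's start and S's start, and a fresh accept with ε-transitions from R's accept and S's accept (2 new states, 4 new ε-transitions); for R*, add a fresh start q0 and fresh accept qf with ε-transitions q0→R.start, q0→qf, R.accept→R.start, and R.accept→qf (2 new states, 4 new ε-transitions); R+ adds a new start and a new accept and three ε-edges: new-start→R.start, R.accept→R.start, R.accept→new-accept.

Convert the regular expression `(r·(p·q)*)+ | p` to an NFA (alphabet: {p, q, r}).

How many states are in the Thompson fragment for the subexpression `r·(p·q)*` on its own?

6

Fragment for `r·(p·q)*`:
Each of the 3 symbol leaves contributes a 2-state fragment.
  p·q : 3 states
  (p·q)* : 5 states
  r·(p·q)* : 6 states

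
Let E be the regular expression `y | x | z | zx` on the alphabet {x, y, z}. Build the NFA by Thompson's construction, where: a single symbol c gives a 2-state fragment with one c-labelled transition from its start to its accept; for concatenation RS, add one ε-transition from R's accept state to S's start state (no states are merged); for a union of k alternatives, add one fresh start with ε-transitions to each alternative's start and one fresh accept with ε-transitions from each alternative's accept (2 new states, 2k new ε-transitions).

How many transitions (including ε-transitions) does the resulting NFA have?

14

Recursing over subexpressions:
Each of the 5 symbol leaves contributes 1 transition (1 symbol, 0 ε).
  zx = 3 transitions (2 symbol, 1 ε)
  y | x | z | zx = 14 transitions (5 symbol, 9 ε)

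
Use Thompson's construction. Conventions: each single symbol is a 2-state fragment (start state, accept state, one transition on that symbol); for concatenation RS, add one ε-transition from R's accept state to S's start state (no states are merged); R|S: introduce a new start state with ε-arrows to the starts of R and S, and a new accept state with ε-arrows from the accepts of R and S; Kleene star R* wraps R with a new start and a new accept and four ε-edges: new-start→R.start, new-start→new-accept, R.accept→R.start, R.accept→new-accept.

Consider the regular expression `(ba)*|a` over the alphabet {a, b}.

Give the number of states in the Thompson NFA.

Building bottom-up:
Each of the 3 symbol leaves contributes a 2-state fragment.
  ba = 4 states
  (ba)* = 6 states
  (ba)*|a = 10 states

10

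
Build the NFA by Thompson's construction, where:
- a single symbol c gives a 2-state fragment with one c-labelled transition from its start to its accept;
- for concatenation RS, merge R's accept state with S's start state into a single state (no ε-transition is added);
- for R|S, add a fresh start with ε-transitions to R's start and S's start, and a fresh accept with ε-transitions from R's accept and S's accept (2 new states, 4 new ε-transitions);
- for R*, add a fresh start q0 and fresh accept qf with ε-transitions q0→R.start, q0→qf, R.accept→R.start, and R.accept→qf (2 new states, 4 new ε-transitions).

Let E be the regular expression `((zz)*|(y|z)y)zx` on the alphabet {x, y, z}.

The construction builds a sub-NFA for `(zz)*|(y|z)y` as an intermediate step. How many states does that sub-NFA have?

Fragment for `(zz)*|(y|z)y`:
Each of the 5 symbol leaves contributes a 2-state fragment.
  zz = 3 states
  (zz)* = 5 states
  y|z = 6 states
  (y|z)y = 7 states
  (zz)*|(y|z)y = 14 states

14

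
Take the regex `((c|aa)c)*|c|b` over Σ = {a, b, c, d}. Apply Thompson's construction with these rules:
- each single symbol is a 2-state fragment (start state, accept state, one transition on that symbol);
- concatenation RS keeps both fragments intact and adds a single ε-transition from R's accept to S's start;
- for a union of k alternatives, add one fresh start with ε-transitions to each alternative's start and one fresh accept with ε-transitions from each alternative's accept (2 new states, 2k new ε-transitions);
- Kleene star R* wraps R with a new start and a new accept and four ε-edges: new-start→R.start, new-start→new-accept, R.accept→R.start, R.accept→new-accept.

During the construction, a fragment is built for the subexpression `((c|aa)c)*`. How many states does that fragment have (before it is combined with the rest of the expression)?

12

Fragment for `((c|aa)c)*`:
Each of the 4 symbol leaves contributes a 2-state fragment.
  aa : 4 states
  c|aa : 8 states
  (c|aa)c : 10 states
  ((c|aa)c)* : 12 states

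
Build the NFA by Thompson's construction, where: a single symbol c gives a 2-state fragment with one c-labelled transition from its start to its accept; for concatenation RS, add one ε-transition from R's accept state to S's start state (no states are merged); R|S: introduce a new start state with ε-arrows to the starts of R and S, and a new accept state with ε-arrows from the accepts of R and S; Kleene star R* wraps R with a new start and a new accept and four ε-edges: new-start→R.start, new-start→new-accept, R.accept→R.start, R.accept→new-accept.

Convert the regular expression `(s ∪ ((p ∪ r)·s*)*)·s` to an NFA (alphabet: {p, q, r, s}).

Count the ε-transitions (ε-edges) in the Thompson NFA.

18

Building bottom-up:
Each of the 5 symbol leaves contributes 0 ε-transitions.
  p ∪ r : 4 ε-transitions
  s* : 4 ε-transitions
  (p ∪ r)·s* : 9 ε-transitions
  ((p ∪ r)·s*)* : 13 ε-transitions
  s ∪ ((p ∪ r)·s*)* : 17 ε-transitions
  (s ∪ ((p ∪ r)·s*)*)·s : 18 ε-transitions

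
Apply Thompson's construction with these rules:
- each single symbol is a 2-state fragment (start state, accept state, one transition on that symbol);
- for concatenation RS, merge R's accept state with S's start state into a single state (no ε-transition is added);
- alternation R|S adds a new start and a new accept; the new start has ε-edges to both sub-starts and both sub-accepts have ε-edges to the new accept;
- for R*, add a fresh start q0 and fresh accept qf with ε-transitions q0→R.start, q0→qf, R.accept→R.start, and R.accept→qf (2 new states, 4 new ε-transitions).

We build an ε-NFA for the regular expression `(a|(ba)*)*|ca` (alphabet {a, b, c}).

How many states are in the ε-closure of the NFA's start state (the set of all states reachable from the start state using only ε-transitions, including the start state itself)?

Let C(F) = |ε-closure(F.start)| within fragment F, and note whether F accepts ε. Symbol fragments have C = 1 and do not accept ε. Then:
  ba — same as the first factor's closure: |ε-closure| = 1
  (ba)* — the star's fresh start ε-reaches both the body's start and the fresh accept: |ε-closure| = 2 + 1 = 3
  a|(ba)* — |ε-closure| = 1 (new start) + (1 + 3) + 1 (new accept, since some branch ε-reaches its own accept) = 6
  (a|(ba)*)* — new start has ε-edges to the inner start and to the new accept, so |ε-closure| = 2 + 6 = 8
  ca — |ε-closure| equals the left operand's closure size = 1 (its accept is not ε-reachable, so the closure stops there)
  (a|(ba)*)*|ca — |ε-closure| = 1 (new start) + (8 + 1) + 1 (new accept, since some branch ε-reaches its own accept) = 11

11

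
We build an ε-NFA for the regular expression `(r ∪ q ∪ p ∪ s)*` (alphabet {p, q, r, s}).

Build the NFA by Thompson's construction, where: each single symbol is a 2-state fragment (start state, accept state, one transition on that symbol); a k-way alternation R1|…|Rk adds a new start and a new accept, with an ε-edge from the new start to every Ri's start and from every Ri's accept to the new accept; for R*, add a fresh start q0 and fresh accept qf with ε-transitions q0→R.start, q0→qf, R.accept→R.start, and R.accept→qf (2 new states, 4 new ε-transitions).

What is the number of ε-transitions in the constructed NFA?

12

By structural recursion:
Each of the 4 symbol leaves contributes 0 ε-transitions.
  r ∪ q ∪ p ∪ s = 8 ε-transitions
  (r ∪ q ∪ p ∪ s)* = 12 ε-transitions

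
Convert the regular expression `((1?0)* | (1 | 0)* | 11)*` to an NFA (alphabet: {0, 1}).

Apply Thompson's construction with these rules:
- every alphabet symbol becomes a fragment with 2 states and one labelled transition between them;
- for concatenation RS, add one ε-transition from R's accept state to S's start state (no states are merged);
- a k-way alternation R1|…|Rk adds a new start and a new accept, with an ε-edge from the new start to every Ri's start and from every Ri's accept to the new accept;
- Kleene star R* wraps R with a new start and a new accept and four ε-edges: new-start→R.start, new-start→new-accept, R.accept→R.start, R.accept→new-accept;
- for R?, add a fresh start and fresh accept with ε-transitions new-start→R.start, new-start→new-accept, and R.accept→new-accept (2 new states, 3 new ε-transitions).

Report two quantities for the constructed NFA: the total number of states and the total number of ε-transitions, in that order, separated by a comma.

24, 27

Bottom-up over the parse tree:
Each of the 6 symbol leaves contributes 2 states and 0 ε-transitions.
  1? → 4 states, 3 ε-transitions
  1?0 → 6 states, 4 ε-transitions
  (1?0)* → 8 states, 8 ε-transitions
  1 | 0 → 6 states, 4 ε-transitions
  (1 | 0)* → 8 states, 8 ε-transitions
  11 → 4 states, 1 ε-transition
  (1?0)* | (1 | 0)* | 11 → 22 states, 23 ε-transitions
  ((1?0)* | (1 | 0)* | 11)* → 24 states, 27 ε-transitions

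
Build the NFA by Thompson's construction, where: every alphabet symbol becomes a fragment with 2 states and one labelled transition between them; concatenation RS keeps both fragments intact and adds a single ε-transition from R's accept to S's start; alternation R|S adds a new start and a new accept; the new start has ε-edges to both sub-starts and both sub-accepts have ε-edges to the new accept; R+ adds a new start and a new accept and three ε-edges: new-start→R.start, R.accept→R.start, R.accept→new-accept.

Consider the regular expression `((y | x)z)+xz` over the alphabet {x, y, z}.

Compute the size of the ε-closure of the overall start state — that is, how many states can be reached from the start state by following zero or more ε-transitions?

4

Work bottom-up. For each fragment F, track |ε-closure(F.start)| and whether F's accept lies in that closure (i.e. whether F accepts ε). A single-symbol fragment has closure size 1 and does not accept ε.
  y | x — new start ε-reaches every alternative's start; none of them accept ε, so the new accept is not reached: |ε-closure| = 1 + 1 + 1 = 3
  (y | x)z — |ε-closure| equals the left operand's closure size = 3 (its accept is not ε-reachable, so the closure stops there)
  ((y | x)z)+ — new start ε-reaches only the body's start; the new accept needs a symbol first: |ε-closure| = 1 + 3 = 4
  ((y | x)z)+xz — same as the first factor's closure: |ε-closure| = 4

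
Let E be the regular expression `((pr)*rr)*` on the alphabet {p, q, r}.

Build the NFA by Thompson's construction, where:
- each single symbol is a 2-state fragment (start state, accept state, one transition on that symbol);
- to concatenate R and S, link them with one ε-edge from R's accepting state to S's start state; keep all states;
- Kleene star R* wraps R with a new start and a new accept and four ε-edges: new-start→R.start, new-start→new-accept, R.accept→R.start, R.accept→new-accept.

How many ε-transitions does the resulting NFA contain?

11

Per subexpression:
Each of the 4 symbol leaves contributes 0 ε-transitions.
  pr : 1 ε-transition
  (pr)* : 5 ε-transitions
  (pr)*rr : 7 ε-transitions
  ((pr)*rr)* : 11 ε-transitions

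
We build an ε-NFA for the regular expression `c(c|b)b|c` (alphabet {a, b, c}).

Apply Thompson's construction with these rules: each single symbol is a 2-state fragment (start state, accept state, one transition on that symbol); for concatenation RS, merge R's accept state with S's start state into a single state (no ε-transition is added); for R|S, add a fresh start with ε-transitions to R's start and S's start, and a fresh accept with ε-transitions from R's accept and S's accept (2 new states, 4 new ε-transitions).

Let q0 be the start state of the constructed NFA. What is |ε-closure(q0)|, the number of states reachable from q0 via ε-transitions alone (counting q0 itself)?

3

Compute the ε-closure size of each fragment's start state recursively; a symbol fragment's start has no outgoing ε-edge, so its closure is just itself (size 1).
  c|b : new start ε-reaches every alternative's start; none of them accept ε, so the new accept is not reached: |closure| = 1 + 1 + 1 = 3
  c(c|b)b : |closure| equals the left operand's closure size = 1 (its accept is not ε-reachable, so the closure stops there)
  c(c|b)b|c : new start ε-reaches every alternative's start; none of them accept ε, so the new accept is not reached: |closure| = 1 + 1 + 1 = 3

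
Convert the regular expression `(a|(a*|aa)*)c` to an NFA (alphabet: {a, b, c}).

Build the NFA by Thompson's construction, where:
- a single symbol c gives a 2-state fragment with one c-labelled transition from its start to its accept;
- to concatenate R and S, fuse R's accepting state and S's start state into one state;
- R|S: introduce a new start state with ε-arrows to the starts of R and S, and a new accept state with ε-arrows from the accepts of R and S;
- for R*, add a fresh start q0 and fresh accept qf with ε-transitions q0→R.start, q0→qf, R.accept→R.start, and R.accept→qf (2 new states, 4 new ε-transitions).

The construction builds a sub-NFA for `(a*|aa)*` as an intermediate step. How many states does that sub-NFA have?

Fragment for `(a*|aa)*`:
Each of the 3 symbol leaves contributes a 2-state fragment.
  a* → 4 states
  aa → 3 states
  a*|aa → 9 states
  (a*|aa)* → 11 states

11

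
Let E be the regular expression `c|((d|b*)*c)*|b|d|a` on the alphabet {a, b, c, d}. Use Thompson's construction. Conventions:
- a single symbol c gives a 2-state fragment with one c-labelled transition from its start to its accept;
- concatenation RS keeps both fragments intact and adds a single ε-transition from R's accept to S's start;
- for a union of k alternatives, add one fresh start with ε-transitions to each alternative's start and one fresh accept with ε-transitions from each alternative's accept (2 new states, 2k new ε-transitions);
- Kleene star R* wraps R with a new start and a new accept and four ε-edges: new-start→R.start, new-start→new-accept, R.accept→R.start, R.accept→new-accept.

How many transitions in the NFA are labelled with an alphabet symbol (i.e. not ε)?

7

Per subexpression:
Each of the 7 symbol leaves contributes exactly 1 symbol transition.
  b* : 1 symbol transition
  d|b* : 2 symbol transitions
  (d|b*)* : 2 symbol transitions
  (d|b*)*c : 3 symbol transitions
  ((d|b*)*c)* : 3 symbol transitions
  c|((d|b*)*c)*|b|d|a : 7 symbol transitions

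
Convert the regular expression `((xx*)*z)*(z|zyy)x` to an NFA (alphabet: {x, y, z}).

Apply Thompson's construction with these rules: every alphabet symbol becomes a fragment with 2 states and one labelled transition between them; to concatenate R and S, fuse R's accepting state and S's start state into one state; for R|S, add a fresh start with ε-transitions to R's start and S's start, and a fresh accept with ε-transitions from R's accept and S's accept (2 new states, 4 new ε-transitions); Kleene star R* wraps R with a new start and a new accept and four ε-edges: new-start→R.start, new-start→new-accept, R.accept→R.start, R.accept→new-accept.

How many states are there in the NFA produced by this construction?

18

Bottom-up over the parse tree:
Each of the 8 symbol leaves contributes a 2-state fragment.
  x* : 4 states
  xx* : 5 states
  (xx*)* : 7 states
  (xx*)*z : 8 states
  ((xx*)*z)* : 10 states
  zyy : 4 states
  z|zyy : 8 states
  ((xx*)*z)*(z|zyy)x : 18 states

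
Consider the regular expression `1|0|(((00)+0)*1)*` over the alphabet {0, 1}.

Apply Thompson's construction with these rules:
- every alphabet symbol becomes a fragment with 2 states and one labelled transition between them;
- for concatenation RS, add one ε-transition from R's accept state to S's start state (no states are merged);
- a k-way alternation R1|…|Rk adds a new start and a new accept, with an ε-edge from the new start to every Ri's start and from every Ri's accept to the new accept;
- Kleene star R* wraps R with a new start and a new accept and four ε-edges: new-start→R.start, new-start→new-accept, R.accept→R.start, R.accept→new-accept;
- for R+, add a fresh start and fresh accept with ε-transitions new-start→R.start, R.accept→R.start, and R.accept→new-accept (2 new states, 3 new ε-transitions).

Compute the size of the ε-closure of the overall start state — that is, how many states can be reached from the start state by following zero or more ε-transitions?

11

Let C(F) = |ε-closure(F.start)| within fragment F, and note whether F accepts ε. Symbol fragments have C = 1 and do not accept ε. Then:
  00 — |ε-closure| equals the left operand's closure size = 1 (its accept is not ε-reachable, so the closure stops there)
  (00)+ — |ε-closure| = 1 + 1 = 2 (the body doesn't accept ε, so the new accept is not reached)
  (00)+0 — same as the first factor's closure: |ε-closure| = 2
  ((00)+0)* — new start has ε-edges to the inner start and to the new accept, so |ε-closure| = 2 + 2 = 4
  ((00)+0)*1 — the left operand accepts ε, so the closure extends into the next operand (via the concat ε-link); |ε-closure| = 4 + 1 = 5
  (((00)+0)*1)* — the star's fresh start ε-reaches both the body's start and the fresh accept: |ε-closure| = 2 + 5 = 7
  1|0|(((00)+0)*1)* — new start ε-reaches every alternative's start; at least one alternative accepts ε, so the union's new accept is reached too: |ε-closure| = 1 + 1 + 1 + 7 + 1 = 11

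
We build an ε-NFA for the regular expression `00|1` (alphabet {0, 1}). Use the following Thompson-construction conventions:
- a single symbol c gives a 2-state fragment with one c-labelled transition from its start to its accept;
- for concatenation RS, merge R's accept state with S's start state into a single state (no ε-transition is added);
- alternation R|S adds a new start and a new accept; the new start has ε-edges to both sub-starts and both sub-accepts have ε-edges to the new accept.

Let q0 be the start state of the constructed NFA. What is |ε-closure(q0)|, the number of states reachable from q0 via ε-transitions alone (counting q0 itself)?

Let C(F) = |ε-closure(F.start)| within fragment F, and note whether F accepts ε. Symbol fragments have C = 1 and do not accept ε. Then:
  00 — same as the first factor's closure: C = 1
  00|1 — new start ε-reaches every alternative's start; none of them accept ε, so the new accept is not reached: C = 1 + 1 + 1 = 3

3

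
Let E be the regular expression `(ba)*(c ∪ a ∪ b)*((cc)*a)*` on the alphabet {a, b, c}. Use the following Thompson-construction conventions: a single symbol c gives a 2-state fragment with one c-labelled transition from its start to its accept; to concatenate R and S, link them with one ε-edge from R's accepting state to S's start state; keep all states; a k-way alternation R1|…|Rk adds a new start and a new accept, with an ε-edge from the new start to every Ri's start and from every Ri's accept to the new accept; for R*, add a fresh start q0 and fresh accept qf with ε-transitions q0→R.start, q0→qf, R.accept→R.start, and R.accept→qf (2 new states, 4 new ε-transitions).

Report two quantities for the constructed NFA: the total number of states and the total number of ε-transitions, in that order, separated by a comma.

26, 27

Per subexpression:
Each of the 8 symbol leaves contributes 2 states and 0 ε-transitions.
  ba — 4 states, 1 ε-transition
  (ba)* — 6 states, 5 ε-transitions
  c ∪ a ∪ b — 8 states, 6 ε-transitions
  (c ∪ a ∪ b)* — 10 states, 10 ε-transitions
  cc — 4 states, 1 ε-transition
  (cc)* — 6 states, 5 ε-transitions
  (cc)*a — 8 states, 6 ε-transitions
  ((cc)*a)* — 10 states, 10 ε-transitions
  (ba)*(c ∪ a ∪ b)*((cc)*a)* — 26 states, 27 ε-transitions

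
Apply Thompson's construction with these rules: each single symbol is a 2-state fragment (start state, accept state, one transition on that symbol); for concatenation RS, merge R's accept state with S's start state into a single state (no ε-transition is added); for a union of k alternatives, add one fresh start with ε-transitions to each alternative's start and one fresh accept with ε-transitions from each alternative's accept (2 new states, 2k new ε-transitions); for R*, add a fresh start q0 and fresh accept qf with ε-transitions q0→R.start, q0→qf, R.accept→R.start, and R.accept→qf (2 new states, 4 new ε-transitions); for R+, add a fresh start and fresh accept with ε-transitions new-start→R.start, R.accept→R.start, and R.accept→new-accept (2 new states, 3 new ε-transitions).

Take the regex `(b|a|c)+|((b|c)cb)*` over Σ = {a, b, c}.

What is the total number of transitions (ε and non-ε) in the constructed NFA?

Building bottom-up:
Each of the 7 symbol leaves contributes 1 transition (1 symbol, 0 ε).
  b|a|c = 9 transitions (3 symbol, 6 ε)
  (b|a|c)+ = 12 transitions (3 symbol, 9 ε)
  b|c = 6 transitions (2 symbol, 4 ε)
  (b|c)cb = 8 transitions (4 symbol, 4 ε)
  ((b|c)cb)* = 12 transitions (4 symbol, 8 ε)
  (b|a|c)+|((b|c)cb)* = 28 transitions (7 symbol, 21 ε)

28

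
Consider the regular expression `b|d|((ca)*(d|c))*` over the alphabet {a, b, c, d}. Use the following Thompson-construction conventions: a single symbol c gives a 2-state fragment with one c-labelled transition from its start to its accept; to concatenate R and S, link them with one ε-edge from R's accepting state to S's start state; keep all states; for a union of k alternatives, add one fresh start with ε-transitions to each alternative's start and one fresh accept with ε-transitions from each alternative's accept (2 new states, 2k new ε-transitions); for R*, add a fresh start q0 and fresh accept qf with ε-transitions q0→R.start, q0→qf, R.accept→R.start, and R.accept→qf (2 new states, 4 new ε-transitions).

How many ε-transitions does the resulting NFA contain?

Recursing over subexpressions:
Each of the 6 symbol leaves contributes 0 ε-transitions.
  ca → 1 ε-transition
  (ca)* → 5 ε-transitions
  d|c → 4 ε-transitions
  (ca)*(d|c) → 10 ε-transitions
  ((ca)*(d|c))* → 14 ε-transitions
  b|d|((ca)*(d|c))* → 20 ε-transitions

20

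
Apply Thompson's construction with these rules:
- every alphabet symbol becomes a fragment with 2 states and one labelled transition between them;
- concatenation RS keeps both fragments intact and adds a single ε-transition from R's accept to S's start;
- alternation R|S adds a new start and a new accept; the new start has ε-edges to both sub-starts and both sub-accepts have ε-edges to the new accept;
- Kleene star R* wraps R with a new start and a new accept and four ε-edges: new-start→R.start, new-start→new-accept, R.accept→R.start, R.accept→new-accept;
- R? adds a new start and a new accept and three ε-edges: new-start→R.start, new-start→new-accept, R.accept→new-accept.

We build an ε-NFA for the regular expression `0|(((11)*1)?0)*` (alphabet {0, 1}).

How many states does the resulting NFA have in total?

18

By structural recursion:
Each of the 5 symbol leaves contributes a 2-state fragment.
  11 — 4 states
  (11)* — 6 states
  (11)*1 — 8 states
  ((11)*1)? — 10 states
  ((11)*1)?0 — 12 states
  (((11)*1)?0)* — 14 states
  0|(((11)*1)?0)* — 18 states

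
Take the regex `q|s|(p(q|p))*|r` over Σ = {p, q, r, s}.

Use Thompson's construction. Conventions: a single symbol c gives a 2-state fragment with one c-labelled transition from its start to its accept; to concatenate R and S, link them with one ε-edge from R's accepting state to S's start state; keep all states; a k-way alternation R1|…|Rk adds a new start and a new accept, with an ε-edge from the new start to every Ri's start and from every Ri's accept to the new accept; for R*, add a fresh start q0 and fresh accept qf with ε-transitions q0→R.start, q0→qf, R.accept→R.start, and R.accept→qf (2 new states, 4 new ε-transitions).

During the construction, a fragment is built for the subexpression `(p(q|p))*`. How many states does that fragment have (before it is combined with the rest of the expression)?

Fragment for `(p(q|p))*`:
Each of the 3 symbol leaves contributes a 2-state fragment.
  q|p = 6 states
  p(q|p) = 8 states
  (p(q|p))* = 10 states

10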